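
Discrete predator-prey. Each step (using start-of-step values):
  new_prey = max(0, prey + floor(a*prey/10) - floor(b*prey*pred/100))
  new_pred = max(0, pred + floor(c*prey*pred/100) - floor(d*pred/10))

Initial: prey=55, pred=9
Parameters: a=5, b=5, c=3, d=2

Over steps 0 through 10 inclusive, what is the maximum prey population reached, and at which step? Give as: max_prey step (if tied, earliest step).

Answer: 58 1

Derivation:
Step 1: prey: 55+27-24=58; pred: 9+14-1=22
Step 2: prey: 58+29-63=24; pred: 22+38-4=56
Step 3: prey: 24+12-67=0; pred: 56+40-11=85
Step 4: prey: 0+0-0=0; pred: 85+0-17=68
Step 5: prey: 0+0-0=0; pred: 68+0-13=55
Step 6: prey: 0+0-0=0; pred: 55+0-11=44
Step 7: prey: 0+0-0=0; pred: 44+0-8=36
Step 8: prey: 0+0-0=0; pred: 36+0-7=29
Step 9: prey: 0+0-0=0; pred: 29+0-5=24
Step 10: prey: 0+0-0=0; pred: 24+0-4=20
Max prey = 58 at step 1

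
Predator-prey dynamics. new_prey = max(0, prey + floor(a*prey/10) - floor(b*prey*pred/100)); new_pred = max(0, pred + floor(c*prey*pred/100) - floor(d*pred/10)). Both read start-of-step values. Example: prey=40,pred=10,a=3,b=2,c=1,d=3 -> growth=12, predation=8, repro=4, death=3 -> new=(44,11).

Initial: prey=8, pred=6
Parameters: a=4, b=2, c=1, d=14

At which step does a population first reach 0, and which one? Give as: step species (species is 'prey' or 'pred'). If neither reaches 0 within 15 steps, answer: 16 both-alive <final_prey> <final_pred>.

Step 1: prey: 8+3-0=11; pred: 6+0-8=0
First extinction: pred at step 1

Answer: 1 pred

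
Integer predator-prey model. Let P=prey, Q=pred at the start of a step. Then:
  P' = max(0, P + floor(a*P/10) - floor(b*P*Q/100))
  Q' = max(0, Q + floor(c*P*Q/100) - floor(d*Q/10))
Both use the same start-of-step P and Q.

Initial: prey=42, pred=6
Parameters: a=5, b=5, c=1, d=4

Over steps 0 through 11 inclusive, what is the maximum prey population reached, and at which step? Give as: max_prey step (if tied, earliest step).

Step 1: prey: 42+21-12=51; pred: 6+2-2=6
Step 2: prey: 51+25-15=61; pred: 6+3-2=7
Step 3: prey: 61+30-21=70; pred: 7+4-2=9
Step 4: prey: 70+35-31=74; pred: 9+6-3=12
Step 5: prey: 74+37-44=67; pred: 12+8-4=16
Step 6: prey: 67+33-53=47; pred: 16+10-6=20
Step 7: prey: 47+23-47=23; pred: 20+9-8=21
Step 8: prey: 23+11-24=10; pred: 21+4-8=17
Step 9: prey: 10+5-8=7; pred: 17+1-6=12
Step 10: prey: 7+3-4=6; pred: 12+0-4=8
Step 11: prey: 6+3-2=7; pred: 8+0-3=5
Max prey = 74 at step 4

Answer: 74 4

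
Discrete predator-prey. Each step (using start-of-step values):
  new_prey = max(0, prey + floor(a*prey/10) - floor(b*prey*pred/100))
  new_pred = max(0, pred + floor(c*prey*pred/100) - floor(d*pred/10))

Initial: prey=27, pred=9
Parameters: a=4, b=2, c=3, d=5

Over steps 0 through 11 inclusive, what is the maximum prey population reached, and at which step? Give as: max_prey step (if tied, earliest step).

Step 1: prey: 27+10-4=33; pred: 9+7-4=12
Step 2: prey: 33+13-7=39; pred: 12+11-6=17
Step 3: prey: 39+15-13=41; pred: 17+19-8=28
Step 4: prey: 41+16-22=35; pred: 28+34-14=48
Step 5: prey: 35+14-33=16; pred: 48+50-24=74
Step 6: prey: 16+6-23=0; pred: 74+35-37=72
Step 7: prey: 0+0-0=0; pred: 72+0-36=36
Step 8: prey: 0+0-0=0; pred: 36+0-18=18
Step 9: prey: 0+0-0=0; pred: 18+0-9=9
Step 10: prey: 0+0-0=0; pred: 9+0-4=5
Step 11: prey: 0+0-0=0; pred: 5+0-2=3
Max prey = 41 at step 3

Answer: 41 3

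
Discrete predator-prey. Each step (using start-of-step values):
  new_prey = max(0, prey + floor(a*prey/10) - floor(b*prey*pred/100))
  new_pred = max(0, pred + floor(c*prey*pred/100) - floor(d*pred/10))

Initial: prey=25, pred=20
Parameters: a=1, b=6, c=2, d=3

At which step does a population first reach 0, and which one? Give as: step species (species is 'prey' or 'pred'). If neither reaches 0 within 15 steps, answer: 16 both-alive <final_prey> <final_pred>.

Answer: 1 prey

Derivation:
Step 1: prey: 25+2-30=0; pred: 20+10-6=24
First extinction: prey at step 1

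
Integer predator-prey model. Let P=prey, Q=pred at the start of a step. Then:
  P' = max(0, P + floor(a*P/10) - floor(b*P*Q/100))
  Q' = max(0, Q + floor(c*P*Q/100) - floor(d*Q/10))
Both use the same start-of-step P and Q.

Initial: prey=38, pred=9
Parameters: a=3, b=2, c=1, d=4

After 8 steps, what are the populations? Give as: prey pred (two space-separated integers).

Answer: 61 25

Derivation:
Step 1: prey: 38+11-6=43; pred: 9+3-3=9
Step 2: prey: 43+12-7=48; pred: 9+3-3=9
Step 3: prey: 48+14-8=54; pred: 9+4-3=10
Step 4: prey: 54+16-10=60; pred: 10+5-4=11
Step 5: prey: 60+18-13=65; pred: 11+6-4=13
Step 6: prey: 65+19-16=68; pred: 13+8-5=16
Step 7: prey: 68+20-21=67; pred: 16+10-6=20
Step 8: prey: 67+20-26=61; pred: 20+13-8=25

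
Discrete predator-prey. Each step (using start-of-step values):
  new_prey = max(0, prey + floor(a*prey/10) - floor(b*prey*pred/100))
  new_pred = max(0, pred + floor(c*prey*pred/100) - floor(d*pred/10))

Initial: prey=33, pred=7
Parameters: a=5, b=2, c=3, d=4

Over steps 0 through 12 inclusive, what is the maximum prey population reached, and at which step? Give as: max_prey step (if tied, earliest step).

Answer: 63 3

Derivation:
Step 1: prey: 33+16-4=45; pred: 7+6-2=11
Step 2: prey: 45+22-9=58; pred: 11+14-4=21
Step 3: prey: 58+29-24=63; pred: 21+36-8=49
Step 4: prey: 63+31-61=33; pred: 49+92-19=122
Step 5: prey: 33+16-80=0; pred: 122+120-48=194
Step 6: prey: 0+0-0=0; pred: 194+0-77=117
Step 7: prey: 0+0-0=0; pred: 117+0-46=71
Step 8: prey: 0+0-0=0; pred: 71+0-28=43
Step 9: prey: 0+0-0=0; pred: 43+0-17=26
Step 10: prey: 0+0-0=0; pred: 26+0-10=16
Step 11: prey: 0+0-0=0; pred: 16+0-6=10
Step 12: prey: 0+0-0=0; pred: 10+0-4=6
Max prey = 63 at step 3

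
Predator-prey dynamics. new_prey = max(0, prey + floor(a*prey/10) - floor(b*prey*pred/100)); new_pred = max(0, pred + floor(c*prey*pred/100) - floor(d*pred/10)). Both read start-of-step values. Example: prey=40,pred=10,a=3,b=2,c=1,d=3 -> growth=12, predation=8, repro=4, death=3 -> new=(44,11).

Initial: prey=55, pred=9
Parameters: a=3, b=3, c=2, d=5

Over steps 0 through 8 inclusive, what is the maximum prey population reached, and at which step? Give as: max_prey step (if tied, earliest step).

Step 1: prey: 55+16-14=57; pred: 9+9-4=14
Step 2: prey: 57+17-23=51; pred: 14+15-7=22
Step 3: prey: 51+15-33=33; pred: 22+22-11=33
Step 4: prey: 33+9-32=10; pred: 33+21-16=38
Step 5: prey: 10+3-11=2; pred: 38+7-19=26
Step 6: prey: 2+0-1=1; pred: 26+1-13=14
Step 7: prey: 1+0-0=1; pred: 14+0-7=7
Step 8: prey: 1+0-0=1; pred: 7+0-3=4
Max prey = 57 at step 1

Answer: 57 1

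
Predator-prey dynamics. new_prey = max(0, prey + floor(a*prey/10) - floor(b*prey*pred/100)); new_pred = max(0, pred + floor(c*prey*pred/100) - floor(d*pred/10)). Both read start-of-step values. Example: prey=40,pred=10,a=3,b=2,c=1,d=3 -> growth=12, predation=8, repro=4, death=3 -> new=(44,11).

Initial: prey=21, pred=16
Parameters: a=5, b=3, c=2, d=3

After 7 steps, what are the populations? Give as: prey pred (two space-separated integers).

Step 1: prey: 21+10-10=21; pred: 16+6-4=18
Step 2: prey: 21+10-11=20; pred: 18+7-5=20
Step 3: prey: 20+10-12=18; pred: 20+8-6=22
Step 4: prey: 18+9-11=16; pred: 22+7-6=23
Step 5: prey: 16+8-11=13; pred: 23+7-6=24
Step 6: prey: 13+6-9=10; pred: 24+6-7=23
Step 7: prey: 10+5-6=9; pred: 23+4-6=21

Answer: 9 21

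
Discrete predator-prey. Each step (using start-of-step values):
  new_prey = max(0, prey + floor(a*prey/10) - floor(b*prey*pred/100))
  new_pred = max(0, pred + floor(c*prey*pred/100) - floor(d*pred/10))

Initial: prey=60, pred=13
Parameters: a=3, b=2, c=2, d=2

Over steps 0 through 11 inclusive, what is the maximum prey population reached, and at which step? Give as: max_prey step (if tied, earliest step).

Step 1: prey: 60+18-15=63; pred: 13+15-2=26
Step 2: prey: 63+18-32=49; pred: 26+32-5=53
Step 3: prey: 49+14-51=12; pred: 53+51-10=94
Step 4: prey: 12+3-22=0; pred: 94+22-18=98
Step 5: prey: 0+0-0=0; pred: 98+0-19=79
Step 6: prey: 0+0-0=0; pred: 79+0-15=64
Step 7: prey: 0+0-0=0; pred: 64+0-12=52
Step 8: prey: 0+0-0=0; pred: 52+0-10=42
Step 9: prey: 0+0-0=0; pred: 42+0-8=34
Step 10: prey: 0+0-0=0; pred: 34+0-6=28
Step 11: prey: 0+0-0=0; pred: 28+0-5=23
Max prey = 63 at step 1

Answer: 63 1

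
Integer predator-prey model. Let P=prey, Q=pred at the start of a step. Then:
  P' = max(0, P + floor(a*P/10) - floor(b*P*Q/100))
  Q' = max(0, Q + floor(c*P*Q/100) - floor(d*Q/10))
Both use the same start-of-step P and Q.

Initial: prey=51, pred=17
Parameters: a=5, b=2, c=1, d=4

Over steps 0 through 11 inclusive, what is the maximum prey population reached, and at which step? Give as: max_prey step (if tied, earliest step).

Step 1: prey: 51+25-17=59; pred: 17+8-6=19
Step 2: prey: 59+29-22=66; pred: 19+11-7=23
Step 3: prey: 66+33-30=69; pred: 23+15-9=29
Step 4: prey: 69+34-40=63; pred: 29+20-11=38
Step 5: prey: 63+31-47=47; pred: 38+23-15=46
Step 6: prey: 47+23-43=27; pred: 46+21-18=49
Step 7: prey: 27+13-26=14; pred: 49+13-19=43
Step 8: prey: 14+7-12=9; pred: 43+6-17=32
Step 9: prey: 9+4-5=8; pred: 32+2-12=22
Step 10: prey: 8+4-3=9; pred: 22+1-8=15
Step 11: prey: 9+4-2=11; pred: 15+1-6=10
Max prey = 69 at step 3

Answer: 69 3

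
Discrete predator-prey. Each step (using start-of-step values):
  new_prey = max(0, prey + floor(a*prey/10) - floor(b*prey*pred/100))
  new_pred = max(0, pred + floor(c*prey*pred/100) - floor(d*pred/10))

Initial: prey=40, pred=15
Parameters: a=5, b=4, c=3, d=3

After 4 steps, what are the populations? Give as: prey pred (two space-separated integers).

Answer: 0 40

Derivation:
Step 1: prey: 40+20-24=36; pred: 15+18-4=29
Step 2: prey: 36+18-41=13; pred: 29+31-8=52
Step 3: prey: 13+6-27=0; pred: 52+20-15=57
Step 4: prey: 0+0-0=0; pred: 57+0-17=40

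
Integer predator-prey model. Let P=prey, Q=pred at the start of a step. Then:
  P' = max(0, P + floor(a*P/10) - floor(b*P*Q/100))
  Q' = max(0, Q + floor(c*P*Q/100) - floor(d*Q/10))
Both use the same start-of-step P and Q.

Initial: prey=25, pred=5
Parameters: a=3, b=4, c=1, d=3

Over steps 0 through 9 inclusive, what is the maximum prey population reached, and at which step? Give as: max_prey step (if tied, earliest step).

Step 1: prey: 25+7-5=27; pred: 5+1-1=5
Step 2: prey: 27+8-5=30; pred: 5+1-1=5
Step 3: prey: 30+9-6=33; pred: 5+1-1=5
Step 4: prey: 33+9-6=36; pred: 5+1-1=5
Step 5: prey: 36+10-7=39; pred: 5+1-1=5
Step 6: prey: 39+11-7=43; pred: 5+1-1=5
Step 7: prey: 43+12-8=47; pred: 5+2-1=6
Step 8: prey: 47+14-11=50; pred: 6+2-1=7
Step 9: prey: 50+15-14=51; pred: 7+3-2=8
Max prey = 51 at step 9

Answer: 51 9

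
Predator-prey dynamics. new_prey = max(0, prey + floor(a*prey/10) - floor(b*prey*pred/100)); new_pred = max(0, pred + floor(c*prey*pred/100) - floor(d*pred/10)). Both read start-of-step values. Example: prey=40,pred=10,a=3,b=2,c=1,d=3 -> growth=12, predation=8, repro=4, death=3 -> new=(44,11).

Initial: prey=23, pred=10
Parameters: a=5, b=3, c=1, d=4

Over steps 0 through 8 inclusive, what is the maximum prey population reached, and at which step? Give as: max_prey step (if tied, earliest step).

Step 1: prey: 23+11-6=28; pred: 10+2-4=8
Step 2: prey: 28+14-6=36; pred: 8+2-3=7
Step 3: prey: 36+18-7=47; pred: 7+2-2=7
Step 4: prey: 47+23-9=61; pred: 7+3-2=8
Step 5: prey: 61+30-14=77; pred: 8+4-3=9
Step 6: prey: 77+38-20=95; pred: 9+6-3=12
Step 7: prey: 95+47-34=108; pred: 12+11-4=19
Step 8: prey: 108+54-61=101; pred: 19+20-7=32
Max prey = 108 at step 7

Answer: 108 7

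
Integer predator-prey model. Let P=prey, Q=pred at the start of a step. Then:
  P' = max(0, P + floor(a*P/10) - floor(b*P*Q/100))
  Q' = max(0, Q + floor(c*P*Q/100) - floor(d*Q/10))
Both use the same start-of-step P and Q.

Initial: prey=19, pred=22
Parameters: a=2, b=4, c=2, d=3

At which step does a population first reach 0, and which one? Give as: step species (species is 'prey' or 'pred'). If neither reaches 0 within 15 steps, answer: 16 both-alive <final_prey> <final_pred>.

Step 1: prey: 19+3-16=6; pred: 22+8-6=24
Step 2: prey: 6+1-5=2; pred: 24+2-7=19
Step 3: prey: 2+0-1=1; pred: 19+0-5=14
Step 4: prey: 1+0-0=1; pred: 14+0-4=10
Step 5: prey: 1+0-0=1; pred: 10+0-3=7
Step 6: prey: 1+0-0=1; pred: 7+0-2=5
Step 7: prey: 1+0-0=1; pred: 5+0-1=4
Step 8: prey: 1+0-0=1; pred: 4+0-1=3
Step 9: prey: 1+0-0=1; pred: 3+0-0=3
Steps 10-15: state stable at prey=1, pred=3 (no change)
No extinction within 15 steps

Answer: 16 both-alive 1 3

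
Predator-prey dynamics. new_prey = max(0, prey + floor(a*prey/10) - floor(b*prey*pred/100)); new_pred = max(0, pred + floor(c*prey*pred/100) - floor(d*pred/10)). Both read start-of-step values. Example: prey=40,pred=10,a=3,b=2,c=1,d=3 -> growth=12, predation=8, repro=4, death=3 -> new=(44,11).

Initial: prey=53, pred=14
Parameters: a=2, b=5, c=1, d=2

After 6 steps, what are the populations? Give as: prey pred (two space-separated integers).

Step 1: prey: 53+10-37=26; pred: 14+7-2=19
Step 2: prey: 26+5-24=7; pred: 19+4-3=20
Step 3: prey: 7+1-7=1; pred: 20+1-4=17
Step 4: prey: 1+0-0=1; pred: 17+0-3=14
Step 5: prey: 1+0-0=1; pred: 14+0-2=12
Step 6: prey: 1+0-0=1; pred: 12+0-2=10

Answer: 1 10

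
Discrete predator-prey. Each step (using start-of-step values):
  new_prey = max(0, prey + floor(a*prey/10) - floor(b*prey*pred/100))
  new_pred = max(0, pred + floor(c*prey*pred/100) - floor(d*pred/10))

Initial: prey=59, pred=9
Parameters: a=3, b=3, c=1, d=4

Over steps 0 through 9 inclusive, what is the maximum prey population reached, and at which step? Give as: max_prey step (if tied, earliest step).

Answer: 61 1

Derivation:
Step 1: prey: 59+17-15=61; pred: 9+5-3=11
Step 2: prey: 61+18-20=59; pred: 11+6-4=13
Step 3: prey: 59+17-23=53; pred: 13+7-5=15
Step 4: prey: 53+15-23=45; pred: 15+7-6=16
Step 5: prey: 45+13-21=37; pred: 16+7-6=17
Step 6: prey: 37+11-18=30; pred: 17+6-6=17
Step 7: prey: 30+9-15=24; pred: 17+5-6=16
Step 8: prey: 24+7-11=20; pred: 16+3-6=13
Step 9: prey: 20+6-7=19; pred: 13+2-5=10
Max prey = 61 at step 1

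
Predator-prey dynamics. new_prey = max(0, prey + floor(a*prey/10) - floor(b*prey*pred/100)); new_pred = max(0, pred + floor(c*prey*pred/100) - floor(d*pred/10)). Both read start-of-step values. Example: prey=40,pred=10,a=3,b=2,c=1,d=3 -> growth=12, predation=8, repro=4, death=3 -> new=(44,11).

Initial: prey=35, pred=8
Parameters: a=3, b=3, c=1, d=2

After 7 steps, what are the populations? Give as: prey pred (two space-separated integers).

Answer: 18 20

Derivation:
Step 1: prey: 35+10-8=37; pred: 8+2-1=9
Step 2: prey: 37+11-9=39; pred: 9+3-1=11
Step 3: prey: 39+11-12=38; pred: 11+4-2=13
Step 4: prey: 38+11-14=35; pred: 13+4-2=15
Step 5: prey: 35+10-15=30; pred: 15+5-3=17
Step 6: prey: 30+9-15=24; pred: 17+5-3=19
Step 7: prey: 24+7-13=18; pred: 19+4-3=20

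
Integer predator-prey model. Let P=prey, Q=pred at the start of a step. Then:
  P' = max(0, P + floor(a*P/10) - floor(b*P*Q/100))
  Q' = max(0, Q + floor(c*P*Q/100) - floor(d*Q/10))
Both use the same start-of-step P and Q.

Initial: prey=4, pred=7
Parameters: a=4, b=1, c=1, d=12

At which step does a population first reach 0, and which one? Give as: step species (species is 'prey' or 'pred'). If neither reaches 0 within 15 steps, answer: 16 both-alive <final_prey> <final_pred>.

Step 1: prey: 4+1-0=5; pred: 7+0-8=0
First extinction: pred at step 1

Answer: 1 pred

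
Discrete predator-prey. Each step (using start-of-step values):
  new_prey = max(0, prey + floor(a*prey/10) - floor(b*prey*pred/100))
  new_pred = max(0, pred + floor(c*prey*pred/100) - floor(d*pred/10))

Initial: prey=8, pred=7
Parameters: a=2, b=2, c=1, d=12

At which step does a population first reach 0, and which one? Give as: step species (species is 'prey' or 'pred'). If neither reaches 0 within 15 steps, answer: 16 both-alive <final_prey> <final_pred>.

Answer: 1 pred

Derivation:
Step 1: prey: 8+1-1=8; pred: 7+0-8=0
First extinction: pred at step 1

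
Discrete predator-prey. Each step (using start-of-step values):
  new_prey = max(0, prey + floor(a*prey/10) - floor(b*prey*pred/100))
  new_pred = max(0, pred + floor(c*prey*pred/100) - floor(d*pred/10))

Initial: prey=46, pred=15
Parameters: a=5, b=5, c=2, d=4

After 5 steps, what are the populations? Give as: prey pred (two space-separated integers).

Step 1: prey: 46+23-34=35; pred: 15+13-6=22
Step 2: prey: 35+17-38=14; pred: 22+15-8=29
Step 3: prey: 14+7-20=1; pred: 29+8-11=26
Step 4: prey: 1+0-1=0; pred: 26+0-10=16
Step 5: prey: 0+0-0=0; pred: 16+0-6=10

Answer: 0 10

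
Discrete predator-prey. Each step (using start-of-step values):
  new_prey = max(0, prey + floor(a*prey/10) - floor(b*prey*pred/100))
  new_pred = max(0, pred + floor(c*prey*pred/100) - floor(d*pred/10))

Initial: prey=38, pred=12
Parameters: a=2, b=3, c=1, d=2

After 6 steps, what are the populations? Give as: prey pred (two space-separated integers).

Step 1: prey: 38+7-13=32; pred: 12+4-2=14
Step 2: prey: 32+6-13=25; pred: 14+4-2=16
Step 3: prey: 25+5-12=18; pred: 16+4-3=17
Step 4: prey: 18+3-9=12; pred: 17+3-3=17
Step 5: prey: 12+2-6=8; pred: 17+2-3=16
Step 6: prey: 8+1-3=6; pred: 16+1-3=14

Answer: 6 14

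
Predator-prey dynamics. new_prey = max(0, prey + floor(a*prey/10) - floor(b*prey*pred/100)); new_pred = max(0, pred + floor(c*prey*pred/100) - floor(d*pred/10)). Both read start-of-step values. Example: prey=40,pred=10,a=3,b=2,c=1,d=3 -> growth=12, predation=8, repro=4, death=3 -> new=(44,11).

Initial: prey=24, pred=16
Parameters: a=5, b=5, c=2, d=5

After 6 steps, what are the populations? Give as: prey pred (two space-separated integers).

Step 1: prey: 24+12-19=17; pred: 16+7-8=15
Step 2: prey: 17+8-12=13; pred: 15+5-7=13
Step 3: prey: 13+6-8=11; pred: 13+3-6=10
Step 4: prey: 11+5-5=11; pred: 10+2-5=7
Step 5: prey: 11+5-3=13; pred: 7+1-3=5
Step 6: prey: 13+6-3=16; pred: 5+1-2=4

Answer: 16 4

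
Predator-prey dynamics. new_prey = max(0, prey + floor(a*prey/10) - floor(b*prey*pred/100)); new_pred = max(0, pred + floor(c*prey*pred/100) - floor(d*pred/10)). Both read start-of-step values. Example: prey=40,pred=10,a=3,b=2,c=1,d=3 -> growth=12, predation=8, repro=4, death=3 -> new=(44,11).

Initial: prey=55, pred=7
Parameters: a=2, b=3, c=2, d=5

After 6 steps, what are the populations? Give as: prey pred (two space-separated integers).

Step 1: prey: 55+11-11=55; pred: 7+7-3=11
Step 2: prey: 55+11-18=48; pred: 11+12-5=18
Step 3: prey: 48+9-25=32; pred: 18+17-9=26
Step 4: prey: 32+6-24=14; pred: 26+16-13=29
Step 5: prey: 14+2-12=4; pred: 29+8-14=23
Step 6: prey: 4+0-2=2; pred: 23+1-11=13

Answer: 2 13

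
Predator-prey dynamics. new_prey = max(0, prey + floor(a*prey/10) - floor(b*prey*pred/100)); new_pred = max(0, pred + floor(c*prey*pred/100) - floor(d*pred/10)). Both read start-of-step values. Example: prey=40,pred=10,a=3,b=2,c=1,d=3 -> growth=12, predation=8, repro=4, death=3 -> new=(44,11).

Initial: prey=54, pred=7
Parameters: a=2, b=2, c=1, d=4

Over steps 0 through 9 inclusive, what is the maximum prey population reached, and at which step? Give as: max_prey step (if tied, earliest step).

Answer: 60 3

Derivation:
Step 1: prey: 54+10-7=57; pred: 7+3-2=8
Step 2: prey: 57+11-9=59; pred: 8+4-3=9
Step 3: prey: 59+11-10=60; pred: 9+5-3=11
Step 4: prey: 60+12-13=59; pred: 11+6-4=13
Step 5: prey: 59+11-15=55; pred: 13+7-5=15
Step 6: prey: 55+11-16=50; pred: 15+8-6=17
Step 7: prey: 50+10-17=43; pred: 17+8-6=19
Step 8: prey: 43+8-16=35; pred: 19+8-7=20
Step 9: prey: 35+7-14=28; pred: 20+7-8=19
Max prey = 60 at step 3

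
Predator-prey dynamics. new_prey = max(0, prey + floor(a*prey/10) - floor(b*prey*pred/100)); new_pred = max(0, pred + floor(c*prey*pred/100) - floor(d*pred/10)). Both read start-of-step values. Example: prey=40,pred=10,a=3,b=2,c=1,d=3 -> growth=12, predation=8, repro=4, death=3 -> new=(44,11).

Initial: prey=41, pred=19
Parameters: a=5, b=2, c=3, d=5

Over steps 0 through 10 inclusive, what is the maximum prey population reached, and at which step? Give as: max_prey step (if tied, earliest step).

Step 1: prey: 41+20-15=46; pred: 19+23-9=33
Step 2: prey: 46+23-30=39; pred: 33+45-16=62
Step 3: prey: 39+19-48=10; pred: 62+72-31=103
Step 4: prey: 10+5-20=0; pred: 103+30-51=82
Step 5: prey: 0+0-0=0; pred: 82+0-41=41
Step 6: prey: 0+0-0=0; pred: 41+0-20=21
Step 7: prey: 0+0-0=0; pred: 21+0-10=11
Step 8: prey: 0+0-0=0; pred: 11+0-5=6
Step 9: prey: 0+0-0=0; pred: 6+0-3=3
Step 10: prey: 0+0-0=0; pred: 3+0-1=2
Max prey = 46 at step 1

Answer: 46 1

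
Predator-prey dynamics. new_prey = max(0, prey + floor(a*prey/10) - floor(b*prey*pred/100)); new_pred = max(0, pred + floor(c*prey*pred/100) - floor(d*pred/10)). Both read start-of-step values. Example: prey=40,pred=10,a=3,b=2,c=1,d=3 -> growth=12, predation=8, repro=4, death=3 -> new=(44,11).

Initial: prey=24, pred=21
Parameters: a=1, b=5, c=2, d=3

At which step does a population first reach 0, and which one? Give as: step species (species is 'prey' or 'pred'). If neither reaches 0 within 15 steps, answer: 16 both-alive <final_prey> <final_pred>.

Answer: 2 prey

Derivation:
Step 1: prey: 24+2-25=1; pred: 21+10-6=25
Step 2: prey: 1+0-1=0; pred: 25+0-7=18
First extinction: prey at step 2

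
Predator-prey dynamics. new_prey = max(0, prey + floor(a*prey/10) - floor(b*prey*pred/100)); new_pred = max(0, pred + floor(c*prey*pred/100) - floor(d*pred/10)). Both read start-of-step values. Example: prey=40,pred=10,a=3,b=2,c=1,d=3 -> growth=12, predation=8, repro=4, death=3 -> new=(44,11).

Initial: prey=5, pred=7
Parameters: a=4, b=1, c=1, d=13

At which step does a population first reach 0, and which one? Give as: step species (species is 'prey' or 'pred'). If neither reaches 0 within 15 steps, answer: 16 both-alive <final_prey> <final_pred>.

Step 1: prey: 5+2-0=7; pred: 7+0-9=0
First extinction: pred at step 1

Answer: 1 pred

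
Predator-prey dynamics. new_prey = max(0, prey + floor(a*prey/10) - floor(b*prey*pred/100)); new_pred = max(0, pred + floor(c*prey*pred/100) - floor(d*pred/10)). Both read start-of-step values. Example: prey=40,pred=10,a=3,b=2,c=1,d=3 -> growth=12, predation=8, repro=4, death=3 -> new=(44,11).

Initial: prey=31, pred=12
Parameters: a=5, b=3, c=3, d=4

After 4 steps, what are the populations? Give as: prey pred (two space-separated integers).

Answer: 1 57

Derivation:
Step 1: prey: 31+15-11=35; pred: 12+11-4=19
Step 2: prey: 35+17-19=33; pred: 19+19-7=31
Step 3: prey: 33+16-30=19; pred: 31+30-12=49
Step 4: prey: 19+9-27=1; pred: 49+27-19=57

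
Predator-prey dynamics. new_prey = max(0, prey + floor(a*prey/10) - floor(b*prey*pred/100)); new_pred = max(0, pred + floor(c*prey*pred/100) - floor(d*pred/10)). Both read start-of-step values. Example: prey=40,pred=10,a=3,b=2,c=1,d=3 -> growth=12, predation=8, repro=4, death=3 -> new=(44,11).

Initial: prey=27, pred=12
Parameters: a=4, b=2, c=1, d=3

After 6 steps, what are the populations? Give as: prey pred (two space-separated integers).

Answer: 55 22

Derivation:
Step 1: prey: 27+10-6=31; pred: 12+3-3=12
Step 2: prey: 31+12-7=36; pred: 12+3-3=12
Step 3: prey: 36+14-8=42; pred: 12+4-3=13
Step 4: prey: 42+16-10=48; pred: 13+5-3=15
Step 5: prey: 48+19-14=53; pred: 15+7-4=18
Step 6: prey: 53+21-19=55; pred: 18+9-5=22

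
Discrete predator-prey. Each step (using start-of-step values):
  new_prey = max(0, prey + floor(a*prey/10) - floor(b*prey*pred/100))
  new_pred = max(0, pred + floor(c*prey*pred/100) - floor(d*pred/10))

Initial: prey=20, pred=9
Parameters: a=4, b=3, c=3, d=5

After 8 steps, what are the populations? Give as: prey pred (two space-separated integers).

Answer: 5 21

Derivation:
Step 1: prey: 20+8-5=23; pred: 9+5-4=10
Step 2: prey: 23+9-6=26; pred: 10+6-5=11
Step 3: prey: 26+10-8=28; pred: 11+8-5=14
Step 4: prey: 28+11-11=28; pred: 14+11-7=18
Step 5: prey: 28+11-15=24; pred: 18+15-9=24
Step 6: prey: 24+9-17=16; pred: 24+17-12=29
Step 7: prey: 16+6-13=9; pred: 29+13-14=28
Step 8: prey: 9+3-7=5; pred: 28+7-14=21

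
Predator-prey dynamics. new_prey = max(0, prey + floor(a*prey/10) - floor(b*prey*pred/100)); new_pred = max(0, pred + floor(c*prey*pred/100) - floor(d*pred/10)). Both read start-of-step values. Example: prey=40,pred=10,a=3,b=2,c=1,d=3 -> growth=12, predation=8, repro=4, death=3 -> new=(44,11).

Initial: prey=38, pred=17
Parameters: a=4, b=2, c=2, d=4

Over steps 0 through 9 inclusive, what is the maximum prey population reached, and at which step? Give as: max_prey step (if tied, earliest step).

Answer: 41 1

Derivation:
Step 1: prey: 38+15-12=41; pred: 17+12-6=23
Step 2: prey: 41+16-18=39; pred: 23+18-9=32
Step 3: prey: 39+15-24=30; pred: 32+24-12=44
Step 4: prey: 30+12-26=16; pred: 44+26-17=53
Step 5: prey: 16+6-16=6; pred: 53+16-21=48
Step 6: prey: 6+2-5=3; pred: 48+5-19=34
Step 7: prey: 3+1-2=2; pred: 34+2-13=23
Step 8: prey: 2+0-0=2; pred: 23+0-9=14
Step 9: prey: 2+0-0=2; pred: 14+0-5=9
Max prey = 41 at step 1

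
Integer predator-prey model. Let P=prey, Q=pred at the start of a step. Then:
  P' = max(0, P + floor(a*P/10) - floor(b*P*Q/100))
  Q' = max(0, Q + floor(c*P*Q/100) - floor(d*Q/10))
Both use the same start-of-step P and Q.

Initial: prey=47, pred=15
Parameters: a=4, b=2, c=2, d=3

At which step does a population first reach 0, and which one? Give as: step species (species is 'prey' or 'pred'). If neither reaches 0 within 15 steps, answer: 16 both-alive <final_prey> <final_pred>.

Answer: 4 prey

Derivation:
Step 1: prey: 47+18-14=51; pred: 15+14-4=25
Step 2: prey: 51+20-25=46; pred: 25+25-7=43
Step 3: prey: 46+18-39=25; pred: 43+39-12=70
Step 4: prey: 25+10-35=0; pred: 70+35-21=84
First extinction: prey at step 4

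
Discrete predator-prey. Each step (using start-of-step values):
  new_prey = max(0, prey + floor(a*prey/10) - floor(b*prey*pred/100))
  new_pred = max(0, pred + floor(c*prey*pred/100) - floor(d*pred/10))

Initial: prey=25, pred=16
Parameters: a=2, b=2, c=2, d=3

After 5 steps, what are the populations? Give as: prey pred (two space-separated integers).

Step 1: prey: 25+5-8=22; pred: 16+8-4=20
Step 2: prey: 22+4-8=18; pred: 20+8-6=22
Step 3: prey: 18+3-7=14; pred: 22+7-6=23
Step 4: prey: 14+2-6=10; pred: 23+6-6=23
Step 5: prey: 10+2-4=8; pred: 23+4-6=21

Answer: 8 21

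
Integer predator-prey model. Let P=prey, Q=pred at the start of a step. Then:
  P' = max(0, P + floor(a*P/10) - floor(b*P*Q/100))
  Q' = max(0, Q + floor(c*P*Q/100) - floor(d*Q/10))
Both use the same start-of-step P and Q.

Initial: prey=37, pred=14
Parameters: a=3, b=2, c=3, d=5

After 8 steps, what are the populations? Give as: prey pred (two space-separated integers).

Step 1: prey: 37+11-10=38; pred: 14+15-7=22
Step 2: prey: 38+11-16=33; pred: 22+25-11=36
Step 3: prey: 33+9-23=19; pred: 36+35-18=53
Step 4: prey: 19+5-20=4; pred: 53+30-26=57
Step 5: prey: 4+1-4=1; pred: 57+6-28=35
Step 6: prey: 1+0-0=1; pred: 35+1-17=19
Step 7: prey: 1+0-0=1; pred: 19+0-9=10
Step 8: prey: 1+0-0=1; pred: 10+0-5=5

Answer: 1 5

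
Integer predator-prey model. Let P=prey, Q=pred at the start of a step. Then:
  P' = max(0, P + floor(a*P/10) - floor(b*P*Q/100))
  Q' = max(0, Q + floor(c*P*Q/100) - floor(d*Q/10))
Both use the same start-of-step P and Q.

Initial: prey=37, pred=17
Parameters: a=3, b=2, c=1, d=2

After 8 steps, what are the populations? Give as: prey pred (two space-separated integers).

Step 1: prey: 37+11-12=36; pred: 17+6-3=20
Step 2: prey: 36+10-14=32; pred: 20+7-4=23
Step 3: prey: 32+9-14=27; pred: 23+7-4=26
Step 4: prey: 27+8-14=21; pred: 26+7-5=28
Step 5: prey: 21+6-11=16; pred: 28+5-5=28
Step 6: prey: 16+4-8=12; pred: 28+4-5=27
Step 7: prey: 12+3-6=9; pred: 27+3-5=25
Step 8: prey: 9+2-4=7; pred: 25+2-5=22

Answer: 7 22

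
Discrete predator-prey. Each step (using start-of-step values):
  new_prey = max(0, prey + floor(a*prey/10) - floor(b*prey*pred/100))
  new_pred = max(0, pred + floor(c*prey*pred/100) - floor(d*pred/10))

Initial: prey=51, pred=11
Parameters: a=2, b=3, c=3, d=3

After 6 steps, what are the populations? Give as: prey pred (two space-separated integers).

Step 1: prey: 51+10-16=45; pred: 11+16-3=24
Step 2: prey: 45+9-32=22; pred: 24+32-7=49
Step 3: prey: 22+4-32=0; pred: 49+32-14=67
Step 4: prey: 0+0-0=0; pred: 67+0-20=47
Step 5: prey: 0+0-0=0; pred: 47+0-14=33
Step 6: prey: 0+0-0=0; pred: 33+0-9=24

Answer: 0 24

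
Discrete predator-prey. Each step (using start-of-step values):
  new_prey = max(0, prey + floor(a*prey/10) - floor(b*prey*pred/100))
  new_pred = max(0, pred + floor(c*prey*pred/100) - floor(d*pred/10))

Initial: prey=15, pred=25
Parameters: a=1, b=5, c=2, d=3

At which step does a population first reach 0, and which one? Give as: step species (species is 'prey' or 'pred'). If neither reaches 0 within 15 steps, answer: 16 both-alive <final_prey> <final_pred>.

Answer: 1 prey

Derivation:
Step 1: prey: 15+1-18=0; pred: 25+7-7=25
First extinction: prey at step 1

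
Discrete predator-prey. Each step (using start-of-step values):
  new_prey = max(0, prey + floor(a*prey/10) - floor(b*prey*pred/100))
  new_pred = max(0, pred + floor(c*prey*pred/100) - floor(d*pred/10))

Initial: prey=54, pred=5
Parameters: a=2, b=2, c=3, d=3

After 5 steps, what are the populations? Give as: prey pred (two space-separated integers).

Step 1: prey: 54+10-5=59; pred: 5+8-1=12
Step 2: prey: 59+11-14=56; pred: 12+21-3=30
Step 3: prey: 56+11-33=34; pred: 30+50-9=71
Step 4: prey: 34+6-48=0; pred: 71+72-21=122
Step 5: prey: 0+0-0=0; pred: 122+0-36=86

Answer: 0 86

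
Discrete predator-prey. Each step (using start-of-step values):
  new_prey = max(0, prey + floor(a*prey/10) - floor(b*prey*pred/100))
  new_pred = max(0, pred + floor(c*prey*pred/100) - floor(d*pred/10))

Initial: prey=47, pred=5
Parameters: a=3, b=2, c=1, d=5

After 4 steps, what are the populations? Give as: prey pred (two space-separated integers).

Step 1: prey: 47+14-4=57; pred: 5+2-2=5
Step 2: prey: 57+17-5=69; pred: 5+2-2=5
Step 3: prey: 69+20-6=83; pred: 5+3-2=6
Step 4: prey: 83+24-9=98; pred: 6+4-3=7

Answer: 98 7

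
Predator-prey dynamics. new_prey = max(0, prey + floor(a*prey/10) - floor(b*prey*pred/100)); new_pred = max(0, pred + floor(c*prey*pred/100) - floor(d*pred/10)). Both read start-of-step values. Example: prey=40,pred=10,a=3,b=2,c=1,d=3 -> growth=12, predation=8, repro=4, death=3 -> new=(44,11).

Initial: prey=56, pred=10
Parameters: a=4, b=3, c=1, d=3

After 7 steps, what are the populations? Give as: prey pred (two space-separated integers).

Step 1: prey: 56+22-16=62; pred: 10+5-3=12
Step 2: prey: 62+24-22=64; pred: 12+7-3=16
Step 3: prey: 64+25-30=59; pred: 16+10-4=22
Step 4: prey: 59+23-38=44; pred: 22+12-6=28
Step 5: prey: 44+17-36=25; pred: 28+12-8=32
Step 6: prey: 25+10-24=11; pred: 32+8-9=31
Step 7: prey: 11+4-10=5; pred: 31+3-9=25

Answer: 5 25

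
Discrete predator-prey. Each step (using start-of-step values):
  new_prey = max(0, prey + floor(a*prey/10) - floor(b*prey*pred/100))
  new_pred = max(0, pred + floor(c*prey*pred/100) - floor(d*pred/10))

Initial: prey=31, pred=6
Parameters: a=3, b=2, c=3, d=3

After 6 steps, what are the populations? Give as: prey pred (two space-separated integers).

Answer: 0 63

Derivation:
Step 1: prey: 31+9-3=37; pred: 6+5-1=10
Step 2: prey: 37+11-7=41; pred: 10+11-3=18
Step 3: prey: 41+12-14=39; pred: 18+22-5=35
Step 4: prey: 39+11-27=23; pred: 35+40-10=65
Step 5: prey: 23+6-29=0; pred: 65+44-19=90
Step 6: prey: 0+0-0=0; pred: 90+0-27=63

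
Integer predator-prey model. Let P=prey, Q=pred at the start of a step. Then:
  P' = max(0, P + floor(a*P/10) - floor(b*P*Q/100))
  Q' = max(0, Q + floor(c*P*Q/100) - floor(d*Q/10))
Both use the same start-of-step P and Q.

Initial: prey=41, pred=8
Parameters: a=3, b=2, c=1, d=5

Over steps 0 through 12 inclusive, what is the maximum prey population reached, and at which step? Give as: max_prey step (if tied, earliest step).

Answer: 96 7

Derivation:
Step 1: prey: 41+12-6=47; pred: 8+3-4=7
Step 2: prey: 47+14-6=55; pred: 7+3-3=7
Step 3: prey: 55+16-7=64; pred: 7+3-3=7
Step 4: prey: 64+19-8=75; pred: 7+4-3=8
Step 5: prey: 75+22-12=85; pred: 8+6-4=10
Step 6: prey: 85+25-17=93; pred: 10+8-5=13
Step 7: prey: 93+27-24=96; pred: 13+12-6=19
Step 8: prey: 96+28-36=88; pred: 19+18-9=28
Step 9: prey: 88+26-49=65; pred: 28+24-14=38
Step 10: prey: 65+19-49=35; pred: 38+24-19=43
Step 11: prey: 35+10-30=15; pred: 43+15-21=37
Step 12: prey: 15+4-11=8; pred: 37+5-18=24
Max prey = 96 at step 7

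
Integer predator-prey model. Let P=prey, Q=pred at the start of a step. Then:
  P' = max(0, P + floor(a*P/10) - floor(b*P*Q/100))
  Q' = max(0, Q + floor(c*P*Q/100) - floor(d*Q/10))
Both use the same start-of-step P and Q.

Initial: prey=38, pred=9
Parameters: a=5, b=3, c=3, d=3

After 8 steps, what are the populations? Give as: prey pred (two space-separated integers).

Answer: 0 25

Derivation:
Step 1: prey: 38+19-10=47; pred: 9+10-2=17
Step 2: prey: 47+23-23=47; pred: 17+23-5=35
Step 3: prey: 47+23-49=21; pred: 35+49-10=74
Step 4: prey: 21+10-46=0; pred: 74+46-22=98
Step 5: prey: 0+0-0=0; pred: 98+0-29=69
Step 6: prey: 0+0-0=0; pred: 69+0-20=49
Step 7: prey: 0+0-0=0; pred: 49+0-14=35
Step 8: prey: 0+0-0=0; pred: 35+0-10=25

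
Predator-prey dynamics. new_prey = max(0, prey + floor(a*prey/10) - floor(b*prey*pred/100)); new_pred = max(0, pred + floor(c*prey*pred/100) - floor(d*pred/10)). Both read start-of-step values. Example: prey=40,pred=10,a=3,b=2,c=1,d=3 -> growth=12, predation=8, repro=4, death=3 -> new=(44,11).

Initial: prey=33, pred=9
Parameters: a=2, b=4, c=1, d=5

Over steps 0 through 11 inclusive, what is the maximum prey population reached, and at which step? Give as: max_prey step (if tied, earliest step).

Step 1: prey: 33+6-11=28; pred: 9+2-4=7
Step 2: prey: 28+5-7=26; pred: 7+1-3=5
Step 3: prey: 26+5-5=26; pred: 5+1-2=4
Step 4: prey: 26+5-4=27; pred: 4+1-2=3
Step 5: prey: 27+5-3=29; pred: 3+0-1=2
Step 6: prey: 29+5-2=32; pred: 2+0-1=1
Step 7: prey: 32+6-1=37; pred: 1+0-0=1
Step 8: prey: 37+7-1=43; pred: 1+0-0=1
Step 9: prey: 43+8-1=50; pred: 1+0-0=1
Step 10: prey: 50+10-2=58; pred: 1+0-0=1
Step 11: prey: 58+11-2=67; pred: 1+0-0=1
Max prey = 67 at step 11

Answer: 67 11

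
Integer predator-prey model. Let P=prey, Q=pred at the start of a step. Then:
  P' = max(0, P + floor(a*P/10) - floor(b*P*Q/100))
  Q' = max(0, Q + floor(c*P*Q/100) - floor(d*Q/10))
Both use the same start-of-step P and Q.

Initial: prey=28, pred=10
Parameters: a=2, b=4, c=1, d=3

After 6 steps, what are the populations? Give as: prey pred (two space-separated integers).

Answer: 15 4

Derivation:
Step 1: prey: 28+5-11=22; pred: 10+2-3=9
Step 2: prey: 22+4-7=19; pred: 9+1-2=8
Step 3: prey: 19+3-6=16; pred: 8+1-2=7
Step 4: prey: 16+3-4=15; pred: 7+1-2=6
Step 5: prey: 15+3-3=15; pred: 6+0-1=5
Step 6: prey: 15+3-3=15; pred: 5+0-1=4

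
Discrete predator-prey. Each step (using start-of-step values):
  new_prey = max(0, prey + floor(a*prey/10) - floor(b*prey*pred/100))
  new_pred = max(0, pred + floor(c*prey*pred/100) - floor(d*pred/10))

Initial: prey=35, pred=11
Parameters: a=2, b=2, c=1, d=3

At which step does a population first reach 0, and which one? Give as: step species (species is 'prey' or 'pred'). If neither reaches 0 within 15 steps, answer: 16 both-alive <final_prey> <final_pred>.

Step 1: prey: 35+7-7=35; pred: 11+3-3=11
Steps 2-15: state stable at prey=35, pred=11 (no change)
No extinction within 15 steps

Answer: 16 both-alive 35 11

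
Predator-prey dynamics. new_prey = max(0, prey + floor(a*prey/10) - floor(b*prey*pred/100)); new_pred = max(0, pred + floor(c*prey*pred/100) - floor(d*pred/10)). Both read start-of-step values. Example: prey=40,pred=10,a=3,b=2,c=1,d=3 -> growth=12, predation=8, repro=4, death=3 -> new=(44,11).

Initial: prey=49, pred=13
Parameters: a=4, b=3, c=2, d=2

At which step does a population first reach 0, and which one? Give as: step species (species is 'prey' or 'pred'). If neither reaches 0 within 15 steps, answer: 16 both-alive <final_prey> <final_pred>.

Answer: 4 prey

Derivation:
Step 1: prey: 49+19-19=49; pred: 13+12-2=23
Step 2: prey: 49+19-33=35; pred: 23+22-4=41
Step 3: prey: 35+14-43=6; pred: 41+28-8=61
Step 4: prey: 6+2-10=0; pred: 61+7-12=56
First extinction: prey at step 4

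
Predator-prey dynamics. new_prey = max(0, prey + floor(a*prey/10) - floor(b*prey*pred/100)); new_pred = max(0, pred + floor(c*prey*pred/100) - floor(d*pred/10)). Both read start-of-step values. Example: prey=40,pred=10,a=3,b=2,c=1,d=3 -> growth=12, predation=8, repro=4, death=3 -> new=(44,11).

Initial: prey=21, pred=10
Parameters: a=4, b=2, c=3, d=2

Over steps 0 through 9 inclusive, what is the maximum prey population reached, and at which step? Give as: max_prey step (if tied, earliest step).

Answer: 28 2

Derivation:
Step 1: prey: 21+8-4=25; pred: 10+6-2=14
Step 2: prey: 25+10-7=28; pred: 14+10-2=22
Step 3: prey: 28+11-12=27; pred: 22+18-4=36
Step 4: prey: 27+10-19=18; pred: 36+29-7=58
Step 5: prey: 18+7-20=5; pred: 58+31-11=78
Step 6: prey: 5+2-7=0; pred: 78+11-15=74
Step 7: prey: 0+0-0=0; pred: 74+0-14=60
Step 8: prey: 0+0-0=0; pred: 60+0-12=48
Step 9: prey: 0+0-0=0; pred: 48+0-9=39
Max prey = 28 at step 2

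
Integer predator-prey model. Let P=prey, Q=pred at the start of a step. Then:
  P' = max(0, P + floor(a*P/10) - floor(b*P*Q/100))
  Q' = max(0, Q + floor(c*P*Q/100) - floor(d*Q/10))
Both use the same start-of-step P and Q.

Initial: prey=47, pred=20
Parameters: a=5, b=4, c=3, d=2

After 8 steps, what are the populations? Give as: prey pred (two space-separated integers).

Answer: 0 23

Derivation:
Step 1: prey: 47+23-37=33; pred: 20+28-4=44
Step 2: prey: 33+16-58=0; pred: 44+43-8=79
Step 3: prey: 0+0-0=0; pred: 79+0-15=64
Step 4: prey: 0+0-0=0; pred: 64+0-12=52
Step 5: prey: 0+0-0=0; pred: 52+0-10=42
Step 6: prey: 0+0-0=0; pred: 42+0-8=34
Step 7: prey: 0+0-0=0; pred: 34+0-6=28
Step 8: prey: 0+0-0=0; pred: 28+0-5=23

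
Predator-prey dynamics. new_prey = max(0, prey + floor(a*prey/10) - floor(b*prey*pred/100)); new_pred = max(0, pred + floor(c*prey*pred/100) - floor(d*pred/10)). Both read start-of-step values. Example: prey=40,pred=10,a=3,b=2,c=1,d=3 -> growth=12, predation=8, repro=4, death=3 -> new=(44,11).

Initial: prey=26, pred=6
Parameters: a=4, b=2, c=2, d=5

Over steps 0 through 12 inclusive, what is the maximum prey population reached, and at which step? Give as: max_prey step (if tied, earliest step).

Answer: 80 5

Derivation:
Step 1: prey: 26+10-3=33; pred: 6+3-3=6
Step 2: prey: 33+13-3=43; pred: 6+3-3=6
Step 3: prey: 43+17-5=55; pred: 6+5-3=8
Step 4: prey: 55+22-8=69; pred: 8+8-4=12
Step 5: prey: 69+27-16=80; pred: 12+16-6=22
Step 6: prey: 80+32-35=77; pred: 22+35-11=46
Step 7: prey: 77+30-70=37; pred: 46+70-23=93
Step 8: prey: 37+14-68=0; pred: 93+68-46=115
Step 9: prey: 0+0-0=0; pred: 115+0-57=58
Step 10: prey: 0+0-0=0; pred: 58+0-29=29
Step 11: prey: 0+0-0=0; pred: 29+0-14=15
Step 12: prey: 0+0-0=0; pred: 15+0-7=8
Max prey = 80 at step 5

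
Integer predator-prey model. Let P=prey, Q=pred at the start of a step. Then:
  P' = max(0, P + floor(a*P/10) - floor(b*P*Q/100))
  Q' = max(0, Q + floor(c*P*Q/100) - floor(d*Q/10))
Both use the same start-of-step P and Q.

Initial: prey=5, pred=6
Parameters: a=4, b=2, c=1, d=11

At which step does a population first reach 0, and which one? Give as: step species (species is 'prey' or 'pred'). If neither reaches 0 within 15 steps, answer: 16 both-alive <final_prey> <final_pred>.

Step 1: prey: 5+2-0=7; pred: 6+0-6=0
First extinction: pred at step 1

Answer: 1 pred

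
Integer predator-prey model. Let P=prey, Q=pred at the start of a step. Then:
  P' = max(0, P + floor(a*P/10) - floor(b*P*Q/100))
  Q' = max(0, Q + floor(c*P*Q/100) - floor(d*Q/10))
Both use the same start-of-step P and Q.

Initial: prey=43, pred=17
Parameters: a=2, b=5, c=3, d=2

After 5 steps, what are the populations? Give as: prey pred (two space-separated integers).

Step 1: prey: 43+8-36=15; pred: 17+21-3=35
Step 2: prey: 15+3-26=0; pred: 35+15-7=43
Step 3: prey: 0+0-0=0; pred: 43+0-8=35
Step 4: prey: 0+0-0=0; pred: 35+0-7=28
Step 5: prey: 0+0-0=0; pred: 28+0-5=23

Answer: 0 23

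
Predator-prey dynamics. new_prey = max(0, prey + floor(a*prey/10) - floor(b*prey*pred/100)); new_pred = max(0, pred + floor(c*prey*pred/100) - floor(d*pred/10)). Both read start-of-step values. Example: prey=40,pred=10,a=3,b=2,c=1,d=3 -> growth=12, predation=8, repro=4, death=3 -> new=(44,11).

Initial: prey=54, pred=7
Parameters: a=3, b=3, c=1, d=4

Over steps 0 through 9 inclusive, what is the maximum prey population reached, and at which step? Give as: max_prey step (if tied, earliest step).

Answer: 64 3

Derivation:
Step 1: prey: 54+16-11=59; pred: 7+3-2=8
Step 2: prey: 59+17-14=62; pred: 8+4-3=9
Step 3: prey: 62+18-16=64; pred: 9+5-3=11
Step 4: prey: 64+19-21=62; pred: 11+7-4=14
Step 5: prey: 62+18-26=54; pred: 14+8-5=17
Step 6: prey: 54+16-27=43; pred: 17+9-6=20
Step 7: prey: 43+12-25=30; pred: 20+8-8=20
Step 8: prey: 30+9-18=21; pred: 20+6-8=18
Step 9: prey: 21+6-11=16; pred: 18+3-7=14
Max prey = 64 at step 3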